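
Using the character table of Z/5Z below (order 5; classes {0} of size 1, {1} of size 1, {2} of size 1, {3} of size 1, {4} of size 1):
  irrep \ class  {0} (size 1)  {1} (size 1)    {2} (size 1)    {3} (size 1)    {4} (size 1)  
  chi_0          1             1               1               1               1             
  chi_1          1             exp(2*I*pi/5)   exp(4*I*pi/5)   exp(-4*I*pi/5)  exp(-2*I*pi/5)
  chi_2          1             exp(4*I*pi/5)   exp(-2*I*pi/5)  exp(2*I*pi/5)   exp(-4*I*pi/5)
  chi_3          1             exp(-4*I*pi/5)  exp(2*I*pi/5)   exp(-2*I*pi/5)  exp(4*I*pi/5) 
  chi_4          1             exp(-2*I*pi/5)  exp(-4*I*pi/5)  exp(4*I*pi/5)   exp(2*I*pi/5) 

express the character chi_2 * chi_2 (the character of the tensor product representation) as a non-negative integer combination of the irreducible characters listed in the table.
chi_2 tensor chi_2 = chi_4 (all other irreducibles have multiplicity 0).

The character of a tensor product is the pointwise product (chi_2 * chi_2)(C) = chi_2(C) * chi_2(C):
  {0}: (1)*(1), {1}: (exp(4*I*pi/5))*(exp(4*I*pi/5)), {2}: (exp(-2*I*pi/5))*(exp(-2*I*pi/5)), {3}: (exp(2*I*pi/5))*(exp(2*I*pi/5)), {4}: (exp(-4*I*pi/5))*(exp(-4*I*pi/5))
so (chi_2 * chi_2) takes values
  {0} -> 1, {1} -> exp(-2*I*pi/5), {2} -> exp(-4*I*pi/5), {3} -> exp(4*I*pi/5), {4} -> exp(2*I*pi/5).
Now take the inner product of this character with each irreducible chi from the table, <chi_2*chi_2, chi> = (1/5) sum_C |C| (chi_2*chi_2)(C) conj(chi(C)):
  <chi_2*chi_2, chi_0> = (1/5)[1*(1)*conj(1) + 1*(exp(-2*I*pi/5))*conj(1) + 1*(exp(-4*I*pi/5))*conj(1) + 1*(exp(4*I*pi/5))*conj(1) + 1*(exp(2*I*pi/5))*conj(1)]
      = (1/5)[(1) + (exp(-2*I*pi/5)) + (exp(-4*I*pi/5)) + (exp(4*I*pi/5)) + (exp(2*I*pi/5))] = 0/5 = 0
  <chi_2*chi_2, chi_1> = (1/5)[1*(1)*conj(1) + 1*(exp(-2*I*pi/5))*conj(exp(2*I*pi/5)) + 1*(exp(-4*I*pi/5))*conj(exp(4*I*pi/5)) + 1*(exp(4*I*pi/5))*conj(exp(-4*I*pi/5)) + 1*(exp(2*I*pi/5))*conj(exp(-2*I*pi/5))]
      = (1/5)[(1) + (exp(-4*I*pi/5)) + (exp(2*I*pi/5)) + (exp(-2*I*pi/5)) + (exp(4*I*pi/5))] = 0/5 = 0
  <chi_2*chi_2, chi_2> = (1/5)[1*(1)*conj(1) + 1*(exp(-2*I*pi/5))*conj(exp(4*I*pi/5)) + 1*(exp(-4*I*pi/5))*conj(exp(-2*I*pi/5)) + 1*(exp(4*I*pi/5))*conj(exp(2*I*pi/5)) + 1*(exp(2*I*pi/5))*conj(exp(-4*I*pi/5))]
      = (1/5)[(1) + (exp(4*I*pi/5)) + (exp(-2*I*pi/5)) + (exp(2*I*pi/5)) + (exp(-4*I*pi/5))] = 0/5 = 0
  <chi_2*chi_2, chi_3> = (1/5)[1*(1)*conj(1) + 1*(exp(-2*I*pi/5))*conj(exp(-4*I*pi/5)) + 1*(exp(-4*I*pi/5))*conj(exp(2*I*pi/5)) + 1*(exp(4*I*pi/5))*conj(exp(-2*I*pi/5)) + 1*(exp(2*I*pi/5))*conj(exp(4*I*pi/5))]
      = (1/5)[(1) + (exp(2*I*pi/5)) + (exp(4*I*pi/5)) + (exp(-4*I*pi/5)) + (exp(-2*I*pi/5))] = 0/5 = 0
  <chi_2*chi_2, chi_4> = (1/5)[1*(1)*conj(1) + 1*(exp(-2*I*pi/5))*conj(exp(-2*I*pi/5)) + 1*(exp(-4*I*pi/5))*conj(exp(-4*I*pi/5)) + 1*(exp(4*I*pi/5))*conj(exp(4*I*pi/5)) + 1*(exp(2*I*pi/5))*conj(exp(2*I*pi/5))]
      = (1/5)[(1) + (1) + (1) + (1) + (1)] = 5/5 = 1
(Exp terms are combined using exp(i*s)*conj(exp(i*t)) = exp(i*(s-t)), and sums of them are collapsed using the identity that for every m > 1 the m distinct m-th roots of unity sum to 0, e.g. 1 + exp(2*I*pi/3) + exp(-2*I*pi/3) = 0.)
Hence the multiplicities are chi_4: 1. Dimension check: dim(chi_2)*dim(chi_2) = 1*1 = 1 and sum (mult * dim) = 1*1 = 1.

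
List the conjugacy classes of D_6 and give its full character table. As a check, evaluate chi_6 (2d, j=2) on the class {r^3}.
Conjugacy classes: {e} of size 1, {r^3} of size 1, {r^1, r^5} of size 2, {r^2, r^4} of size 2, {s, sr^2, ...} of size 3, {sr, sr^3, ...} of size 3.
Character table:
  irrep \ class              {e} (size 1)  {r^3} (size 1)  {r^1, r^5} (size 2)  {r^2, r^4} (size 2)  {s, sr^2, ...} (size 3)  {sr, sr^3, ...} (size 3)
  chi_1 (triv)               1             1               1                    1                    1                        1                       
  chi_2 (sign: r->1, s->-1)  1             1               1                    1                    -1                       -1                      
  chi_3 (r->-1, s->1)        1             -1              -1                   1                    1                        -1                      
  chi_4 (r->-1, s->-1)       1             -1              -1                   1                    -1                       1                       
  chi_5 (2d, j=1)            2             -2              1                    -1                   0                        0                       
  chi_6 (2d, j=2)            2             2               -1                   -1                   0                        0                       

Spot check: chi_6 (2d, j=2) on {r^3} = 2.

Reasoning: D_6 has order 2*6 = 12 with 6 conjugacy classes, hence 6 irreducibles. Sum of squared dims 1 + 1 + 1 + 1 + 4 + 4 = 12 = |G|. Linear characters come from the abelianisation; the 2-dimensional irreps have character r^k -> 2*cos(2*pi*j*k/6), reflections -> 0.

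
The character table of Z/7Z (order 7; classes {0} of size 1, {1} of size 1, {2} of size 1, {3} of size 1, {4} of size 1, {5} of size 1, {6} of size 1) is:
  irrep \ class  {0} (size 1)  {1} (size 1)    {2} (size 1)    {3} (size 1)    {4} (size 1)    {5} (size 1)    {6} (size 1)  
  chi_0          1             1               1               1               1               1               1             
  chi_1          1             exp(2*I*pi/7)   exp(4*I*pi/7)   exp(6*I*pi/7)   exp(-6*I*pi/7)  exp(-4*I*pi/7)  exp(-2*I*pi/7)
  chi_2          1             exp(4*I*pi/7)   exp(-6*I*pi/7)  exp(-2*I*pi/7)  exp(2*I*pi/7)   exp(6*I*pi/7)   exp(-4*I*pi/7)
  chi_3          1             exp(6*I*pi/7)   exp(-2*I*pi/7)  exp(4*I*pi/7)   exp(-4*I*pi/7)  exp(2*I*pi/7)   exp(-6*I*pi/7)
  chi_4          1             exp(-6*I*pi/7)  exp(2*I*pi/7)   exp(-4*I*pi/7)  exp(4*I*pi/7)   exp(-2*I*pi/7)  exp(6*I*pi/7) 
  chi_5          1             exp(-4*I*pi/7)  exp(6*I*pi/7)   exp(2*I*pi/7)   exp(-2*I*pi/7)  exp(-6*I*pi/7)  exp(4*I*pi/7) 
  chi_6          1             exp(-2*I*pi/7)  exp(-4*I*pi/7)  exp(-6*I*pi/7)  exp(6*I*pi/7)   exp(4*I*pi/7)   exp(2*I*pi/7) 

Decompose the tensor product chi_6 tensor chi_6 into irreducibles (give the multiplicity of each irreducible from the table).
chi_6 tensor chi_6 = chi_5 (all other irreducibles have multiplicity 0).

Solution. The character of a tensor product is the pointwise product (chi_6 * chi_6)(C) = chi_6(C) * chi_6(C):
  {0}: (1)*(1), {1}: (exp(-2*I*pi/7))*(exp(-2*I*pi/7)), {2}: (exp(-4*I*pi/7))*(exp(-4*I*pi/7)), {3}: (exp(-6*I*pi/7))*(exp(-6*I*pi/7)), {4}: (exp(6*I*pi/7))*(exp(6*I*pi/7)), {5}: (exp(4*I*pi/7))*(exp(4*I*pi/7)), {6}: (exp(2*I*pi/7))*(exp(2*I*pi/7))
so (chi_6 * chi_6) takes values
  {0} -> 1, {1} -> exp(-4*I*pi/7), {2} -> exp(6*I*pi/7), {3} -> exp(2*I*pi/7), {4} -> exp(-2*I*pi/7), {5} -> exp(-6*I*pi/7), {6} -> exp(4*I*pi/7).
Now take the inner product of this character with each irreducible chi from the table, <chi_6*chi_6, chi> = (1/7) sum_C |C| (chi_6*chi_6)(C) conj(chi(C)):
  <chi_6*chi_6, chi_0> = (1/7)[1*(1)*conj(1) + 1*(exp(-4*I*pi/7))*conj(1) + 1*(exp(6*I*pi/7))*conj(1) + 1*(exp(2*I*pi/7))*conj(1) + 1*(exp(-2*I*pi/7))*conj(1) + 1*(exp(-6*I*pi/7))*conj(1) + 1*(exp(4*I*pi/7))*conj(1)]
      = (1/7)[(1) + (exp(-4*I*pi/7)) + (exp(6*I*pi/7)) + (exp(2*I*pi/7)) + (exp(-2*I*pi/7)) + (exp(-6*I*pi/7)) + (exp(4*I*pi/7))] = 0/7 = 0
  <chi_6*chi_6, chi_1> = (1/7)[1*(1)*conj(1) + 1*(exp(-4*I*pi/7))*conj(exp(2*I*pi/7)) + 1*(exp(6*I*pi/7))*conj(exp(4*I*pi/7)) + 1*(exp(2*I*pi/7))*conj(exp(6*I*pi/7)) + 1*(exp(-2*I*pi/7))*conj(exp(-6*I*pi/7)) + 1*(exp(-6*I*pi/7))*conj(exp(-4*I*pi/7)) + 1*(exp(4*I*pi/7))*conj(exp(-2*I*pi/7))]
      = (1/7)[(1) + (exp(-6*I*pi/7)) + (exp(2*I*pi/7)) + (exp(-4*I*pi/7)) + (exp(4*I*pi/7)) + (exp(-2*I*pi/7)) + (exp(6*I*pi/7))] = 0/7 = 0
  <chi_6*chi_6, chi_2> = (1/7)[1*(1)*conj(1) + 1*(exp(-4*I*pi/7))*conj(exp(4*I*pi/7)) + 1*(exp(6*I*pi/7))*conj(exp(-6*I*pi/7)) + 1*(exp(2*I*pi/7))*conj(exp(-2*I*pi/7)) + 1*(exp(-2*I*pi/7))*conj(exp(2*I*pi/7)) + 1*(exp(-6*I*pi/7))*conj(exp(6*I*pi/7)) + 1*(exp(4*I*pi/7))*conj(exp(-4*I*pi/7))]
      = (1/7)[(1) + (exp(6*I*pi/7)) + (exp(-2*I*pi/7)) + (exp(4*I*pi/7)) + (exp(-4*I*pi/7)) + (exp(2*I*pi/7)) + (exp(-6*I*pi/7))] = 0/7 = 0
  <chi_6*chi_6, chi_3> = (1/7)[1*(1)*conj(1) + 1*(exp(-4*I*pi/7))*conj(exp(6*I*pi/7)) + 1*(exp(6*I*pi/7))*conj(exp(-2*I*pi/7)) + 1*(exp(2*I*pi/7))*conj(exp(4*I*pi/7)) + 1*(exp(-2*I*pi/7))*conj(exp(-4*I*pi/7)) + 1*(exp(-6*I*pi/7))*conj(exp(2*I*pi/7)) + 1*(exp(4*I*pi/7))*conj(exp(-6*I*pi/7))]
      = (1/7)[(1) + (exp(4*I*pi/7)) + (exp(-6*I*pi/7)) + (exp(-2*I*pi/7)) + (exp(2*I*pi/7)) + (exp(6*I*pi/7)) + (exp(-4*I*pi/7))] = 0/7 = 0
  <chi_6*chi_6, chi_4> = (1/7)[1*(1)*conj(1) + 1*(exp(-4*I*pi/7))*conj(exp(-6*I*pi/7)) + 1*(exp(6*I*pi/7))*conj(exp(2*I*pi/7)) + 1*(exp(2*I*pi/7))*conj(exp(-4*I*pi/7)) + 1*(exp(-2*I*pi/7))*conj(exp(4*I*pi/7)) + 1*(exp(-6*I*pi/7))*conj(exp(-2*I*pi/7)) + 1*(exp(4*I*pi/7))*conj(exp(6*I*pi/7))]
      = (1/7)[(1) + (exp(2*I*pi/7)) + (exp(4*I*pi/7)) + (exp(6*I*pi/7)) + (exp(-6*I*pi/7)) + (exp(-4*I*pi/7)) + (exp(-2*I*pi/7))] = 0/7 = 0
  <chi_6*chi_6, chi_5> = (1/7)[1*(1)*conj(1) + 1*(exp(-4*I*pi/7))*conj(exp(-4*I*pi/7)) + 1*(exp(6*I*pi/7))*conj(exp(6*I*pi/7)) + 1*(exp(2*I*pi/7))*conj(exp(2*I*pi/7)) + 1*(exp(-2*I*pi/7))*conj(exp(-2*I*pi/7)) + 1*(exp(-6*I*pi/7))*conj(exp(-6*I*pi/7)) + 1*(exp(4*I*pi/7))*conj(exp(4*I*pi/7))]
      = (1/7)[(1) + (1) + (1) + (1) + (1) + (1) + (1)] = 7/7 = 1
  <chi_6*chi_6, chi_6> = (1/7)[1*(1)*conj(1) + 1*(exp(-4*I*pi/7))*conj(exp(-2*I*pi/7)) + 1*(exp(6*I*pi/7))*conj(exp(-4*I*pi/7)) + 1*(exp(2*I*pi/7))*conj(exp(-6*I*pi/7)) + 1*(exp(-2*I*pi/7))*conj(exp(6*I*pi/7)) + 1*(exp(-6*I*pi/7))*conj(exp(4*I*pi/7)) + 1*(exp(4*I*pi/7))*conj(exp(2*I*pi/7))]
      = (1/7)[(1) + (exp(-2*I*pi/7)) + (exp(-4*I*pi/7)) + (exp(-6*I*pi/7)) + (exp(6*I*pi/7)) + (exp(4*I*pi/7)) + (exp(2*I*pi/7))] = 0/7 = 0
(Exp terms are combined using exp(i*s)*conj(exp(i*t)) = exp(i*(s-t)), and sums of them are collapsed using the identity that for every m > 1 the m distinct m-th roots of unity sum to 0, e.g. 1 + exp(2*I*pi/3) + exp(-2*I*pi/3) = 0.)
Hence the multiplicities are chi_5: 1. Dimension check: dim(chi_6)*dim(chi_6) = 1*1 = 1 and sum (mult * dim) = 1*1 = 1.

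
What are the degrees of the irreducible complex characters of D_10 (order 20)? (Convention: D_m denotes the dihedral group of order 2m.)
Dimensions: 1, 1, 1, 1, 2, 2, 2, 2

Solution. There are 8 irreducibles (= number of conjugacy classes). Their dimensions d_i satisfy sum d_i^2 = |G| = 20: 1 + 1 + 1 + 1 + 4 + 4 + 4 + 4 = 20.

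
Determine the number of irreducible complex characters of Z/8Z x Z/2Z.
16

Argument: The number of irreducible complex representations of a finite group equals its number of conjugacy classes. Z/8Z x Z/2Z is abelian of order 16, so every element is its own conjugacy class: 16 classes, so Z/8Z x Z/2Z (order 16) has exactly 16 irreducible complex representations.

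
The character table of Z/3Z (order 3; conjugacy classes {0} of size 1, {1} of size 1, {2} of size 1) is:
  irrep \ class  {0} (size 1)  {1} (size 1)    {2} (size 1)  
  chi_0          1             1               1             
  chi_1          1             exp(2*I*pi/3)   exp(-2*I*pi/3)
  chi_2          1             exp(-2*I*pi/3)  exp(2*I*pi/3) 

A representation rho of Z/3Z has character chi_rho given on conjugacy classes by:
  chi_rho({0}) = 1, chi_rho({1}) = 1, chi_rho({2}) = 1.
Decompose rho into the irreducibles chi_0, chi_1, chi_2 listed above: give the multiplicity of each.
Multiplicities: chi_0: 1, chi_1: 0, chi_2: 0.

Working: Use <chi_rho, chi> = (1/|G|) sum_C |C| * chi_rho(C) * conj(chi(C)) with |G| = 3 for each irreducible chi in the table:
  <chi_rho, chi_0> = (1/3)[1*(1)*conj(1) + 1*(1)*conj(1) + 1*(1)*conj(1)]
      = (1/3)[(1) + (1) + (1)] = 3/3 = 1
  <chi_rho, chi_1> = (1/3)[1*(1)*conj(1) + 1*(1)*conj(exp(2*I*pi/3)) + 1*(1)*conj(exp(-2*I*pi/3))]
      = (1/3)[(1) + (exp(-2*I*pi/3)) + (exp(2*I*pi/3))] = 0/3 = 0
  <chi_rho, chi_2> = (1/3)[1*(1)*conj(1) + 1*(1)*conj(exp(-2*I*pi/3)) + 1*(1)*conj(exp(2*I*pi/3))]
      = (1/3)[(1) + (exp(2*I*pi/3)) + (exp(-2*I*pi/3))] = 0/3 = 0
(Exp terms are combined using exp(i*s)*conj(exp(i*t)) = exp(i*(s-t)), and sums of them are collapsed using the identity that for every m > 1 the m distinct m-th roots of unity sum to 0, e.g. 1 + exp(2*I*pi/3) + exp(-2*I*pi/3) = 0.)
Dimension check: dim(rho) = sum (mult * dim) = 1*1 + 0*1 + 0*1 = 1 = chi_rho(e) = 1.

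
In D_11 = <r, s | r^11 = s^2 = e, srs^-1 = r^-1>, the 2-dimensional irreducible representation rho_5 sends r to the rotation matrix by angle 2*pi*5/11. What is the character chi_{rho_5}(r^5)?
chi_{rho_5}(r^5) = 2*cos(2*pi*5*5/11) = -2*cos(5*pi/11)

Reasoning: rho_5(r^5) is rotation by angle 2*pi*5*5/11, whose trace is 2*cos(2*pi*5*5/11) = -2*cos(5*pi/11).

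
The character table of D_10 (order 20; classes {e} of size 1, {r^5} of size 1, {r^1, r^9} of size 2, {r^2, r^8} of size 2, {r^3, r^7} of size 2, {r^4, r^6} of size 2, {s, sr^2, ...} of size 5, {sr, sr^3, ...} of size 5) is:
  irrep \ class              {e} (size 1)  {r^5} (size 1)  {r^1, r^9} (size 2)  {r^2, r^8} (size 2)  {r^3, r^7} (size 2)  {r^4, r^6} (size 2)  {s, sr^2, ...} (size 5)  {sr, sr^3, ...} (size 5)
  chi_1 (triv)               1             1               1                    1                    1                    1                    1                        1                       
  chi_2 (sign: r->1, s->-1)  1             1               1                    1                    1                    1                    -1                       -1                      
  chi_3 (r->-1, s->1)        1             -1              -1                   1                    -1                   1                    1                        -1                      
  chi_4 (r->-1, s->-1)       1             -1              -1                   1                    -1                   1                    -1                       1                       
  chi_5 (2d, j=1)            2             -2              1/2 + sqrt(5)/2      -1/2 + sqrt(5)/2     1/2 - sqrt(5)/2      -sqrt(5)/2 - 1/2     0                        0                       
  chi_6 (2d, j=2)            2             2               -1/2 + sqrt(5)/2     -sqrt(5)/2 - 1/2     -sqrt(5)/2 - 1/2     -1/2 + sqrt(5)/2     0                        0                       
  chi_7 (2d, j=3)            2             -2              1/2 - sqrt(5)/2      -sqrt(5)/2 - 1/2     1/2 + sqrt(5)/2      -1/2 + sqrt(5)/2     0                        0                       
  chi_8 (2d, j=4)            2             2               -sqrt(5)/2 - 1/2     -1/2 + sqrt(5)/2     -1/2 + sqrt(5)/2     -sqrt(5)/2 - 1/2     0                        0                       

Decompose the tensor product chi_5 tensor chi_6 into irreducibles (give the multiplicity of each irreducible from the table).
chi_5 tensor chi_6 = chi_5 + chi_7 (all other irreducibles have multiplicity 0).

Why: The character of a tensor product is the pointwise product (chi_5 * chi_6)(C) = chi_5(C) * chi_6(C):
  {e}: (2)*(2), {r^5}: (-2)*(2), {r^1, r^9}: (1/2 + sqrt(5)/2)*(-1/2 + sqrt(5)/2), {r^2, r^8}: (-1/2 + sqrt(5)/2)*(-sqrt(5)/2 - 1/2), {r^3, r^7}: (1/2 - sqrt(5)/2)*(-sqrt(5)/2 - 1/2), {r^4, r^6}: (-sqrt(5)/2 - 1/2)*(-1/2 + sqrt(5)/2), {s, sr^2, ...}: (0)*(0), {sr, sr^3, ...}: (0)*(0)
so (chi_5 * chi_6) takes values
  {e} -> 4, {r^5} -> -4, {r^1, r^9} -> 1, {r^2, r^8} -> -1, {r^3, r^7} -> 1, {r^4, r^6} -> -1, {s, sr^2, ...} -> 0, {sr, sr^3, ...} -> 0.
Now take the inner product of this character with each irreducible chi from the table, <chi_5*chi_6, chi> = (1/20) sum_C |C| (chi_5*chi_6)(C) conj(chi(C)):
  <chi_5*chi_6, chi_1> = (1/20)[1*(4)*conj(1) + 1*(-4)*conj(1) + 2*(1)*conj(1) + 2*(-1)*conj(1) + 2*(1)*conj(1) + 2*(-1)*conj(1) + 5*(0)*conj(1) + 5*(0)*conj(1)]
      = (1/20)[(4) + (-4) + (2) + (-2) + (2) + (-2) + (0) + (0)] = 0/20 = 0
  <chi_5*chi_6, chi_2> = (1/20)[1*(4)*conj(1) + 1*(-4)*conj(1) + 2*(1)*conj(1) + 2*(-1)*conj(1) + 2*(1)*conj(1) + 2*(-1)*conj(1) + 5*(0)*conj(-1) + 5*(0)*conj(-1)]
      = (1/20)[(4) + (-4) + (2) + (-2) + (2) + (-2) + (0) + (0)] = 0/20 = 0
  <chi_5*chi_6, chi_3> = (1/20)[1*(4)*conj(1) + 1*(-4)*conj(-1) + 2*(1)*conj(-1) + 2*(-1)*conj(1) + 2*(1)*conj(-1) + 2*(-1)*conj(1) + 5*(0)*conj(1) + 5*(0)*conj(-1)]
      = (1/20)[(4) + (4) + (-2) + (-2) + (-2) + (-2) + (0) + (0)] = 0/20 = 0
  <chi_5*chi_6, chi_4> = (1/20)[1*(4)*conj(1) + 1*(-4)*conj(-1) + 2*(1)*conj(-1) + 2*(-1)*conj(1) + 2*(1)*conj(-1) + 2*(-1)*conj(1) + 5*(0)*conj(-1) + 5*(0)*conj(1)]
      = (1/20)[(4) + (4) + (-2) + (-2) + (-2) + (-2) + (0) + (0)] = 0/20 = 0
  <chi_5*chi_6, chi_5> = (1/20)[1*(4)*conj(2) + 1*(-4)*conj(-2) + 2*(1)*conj(1/2 + sqrt(5)/2) + 2*(-1)*conj(-1/2 + sqrt(5)/2) + 2*(1)*conj(1/2 - sqrt(5)/2) + 2*(-1)*conj(-sqrt(5)/2 - 1/2) + 5*(0)*conj(0) + 5*(0)*conj(0)]
      = (1/20)[(8) + (8) + (1 + sqrt(5)) + (1 - sqrt(5)) + (1 - sqrt(5)) + (1 + sqrt(5)) + (0) + (0)] = 20/20 = 1
  <chi_5*chi_6, chi_6> = (1/20)[1*(4)*conj(2) + 1*(-4)*conj(2) + 2*(1)*conj(-1/2 + sqrt(5)/2) + 2*(-1)*conj(-sqrt(5)/2 - 1/2) + 2*(1)*conj(-sqrt(5)/2 - 1/2) + 2*(-1)*conj(-1/2 + sqrt(5)/2) + 5*(0)*conj(0) + 5*(0)*conj(0)]
      = (1/20)[(8) + (-8) + (-1 + sqrt(5)) + (1 + sqrt(5)) + (-sqrt(5) - 1) + (1 - sqrt(5)) + (0) + (0)] = 0/20 = 0
  <chi_5*chi_6, chi_7> = (1/20)[1*(4)*conj(2) + 1*(-4)*conj(-2) + 2*(1)*conj(1/2 - sqrt(5)/2) + 2*(-1)*conj(-sqrt(5)/2 - 1/2) + 2*(1)*conj(1/2 + sqrt(5)/2) + 2*(-1)*conj(-1/2 + sqrt(5)/2) + 5*(0)*conj(0) + 5*(0)*conj(0)]
      = (1/20)[(8) + (8) + (1 - sqrt(5)) + (1 + sqrt(5)) + (1 + sqrt(5)) + (1 - sqrt(5)) + (0) + (0)] = 20/20 = 1
  <chi_5*chi_6, chi_8> = (1/20)[1*(4)*conj(2) + 1*(-4)*conj(2) + 2*(1)*conj(-sqrt(5)/2 - 1/2) + 2*(-1)*conj(-1/2 + sqrt(5)/2) + 2*(1)*conj(-1/2 + sqrt(5)/2) + 2*(-1)*conj(-sqrt(5)/2 - 1/2) + 5*(0)*conj(0) + 5*(0)*conj(0)]
      = (1/20)[(8) + (-8) + (-sqrt(5) - 1) + (1 - sqrt(5)) + (-1 + sqrt(5)) + (1 + sqrt(5)) + (0) + (0)] = 0/20 = 0
Hence the multiplicities are chi_5: 1, chi_7: 1. Dimension check: dim(chi_5)*dim(chi_6) = 2*2 = 4 and sum (mult * dim) = 1*2 + 1*2 = 4.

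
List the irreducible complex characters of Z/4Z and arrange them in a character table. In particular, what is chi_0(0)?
Character table of Z/4Z (irreps indexed chi_0,...,chi_3 with chi_k(m) = zeta_4^(k*m), zeta_4 = exp(2*pi*i/4)):
  irrep \ class  {0} (size 1)  {1} (size 1)  {2} (size 1)  {3} (size 1)
  chi_0          1             1             1             1           
  chi_1          1             I             -1            -I          
  chi_2          1             -1            1             -1          
  chi_3          1             -I            -1            I           

Spot check: chi_0(0) = zeta_4^(0*0) = zeta_4^0 = 1.

Working: Z/4Z is abelian, so all 4 irreducible complex representations are 1-dimensional. They are given by chi_k(m) = zeta_4^(k*m) for k = 0,...,3. Row orthogonality: sum_m chi_k(m) conj(chi_l(m)) = 4 * [k = l].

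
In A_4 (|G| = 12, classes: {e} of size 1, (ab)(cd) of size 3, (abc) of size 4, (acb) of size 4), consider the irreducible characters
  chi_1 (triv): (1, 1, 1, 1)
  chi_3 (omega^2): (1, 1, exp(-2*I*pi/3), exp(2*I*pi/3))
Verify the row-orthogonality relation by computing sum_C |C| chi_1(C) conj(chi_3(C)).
Sum = 0; so <chi_1, chi_3> = 0 (distinct irreducibles are orthogonal).

Derivation: Compute term by term over conjugacy classes (|C| * chi_1(C) * conj(chi_3(C))):
  1*(1)*conj(1) + 3*(1)*conj(1) + 4*(1)*conj(exp(-2*I*pi/3)) + 4*(1)*conj(exp(2*I*pi/3))
  = (1) + (3) + (4*exp(2*I*pi/3)) + (4*exp(-2*I*pi/3))
  = 0.
(Exp terms are combined using exp(i*s)*conj(exp(i*t)) = exp(i*(s-t)), and sums of them are collapsed using the identity that for every m > 1 the m distinct m-th roots of unity sum to 0, e.g. 1 + exp(2*I*pi/3) + exp(-2*I*pi/3) = 0.)
Dividing by |G| = 12 gives 0/12 = 0, matching the row-orthogonality relation <chi_1, chi_3> = [chi_1 = chi_3].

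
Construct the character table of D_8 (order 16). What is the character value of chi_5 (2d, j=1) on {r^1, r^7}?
Conjugacy classes: {e} of size 1, {r^4} of size 1, {r^1, r^7} of size 2, {r^2, r^6} of size 2, {r^3, r^5} of size 2, {s, sr^2, ...} of size 4, {sr, sr^3, ...} of size 4.
Character table:
  irrep \ class              {e} (size 1)  {r^4} (size 1)  {r^1, r^7} (size 2)  {r^2, r^6} (size 2)  {r^3, r^5} (size 2)  {s, sr^2, ...} (size 4)  {sr, sr^3, ...} (size 4)
  chi_1 (triv)               1             1               1                    1                    1                    1                        1                       
  chi_2 (sign: r->1, s->-1)  1             1               1                    1                    1                    -1                       -1                      
  chi_3 (r->-1, s->1)        1             1               -1                   1                    -1                   1                        -1                      
  chi_4 (r->-1, s->-1)       1             1               -1                   1                    -1                   -1                       1                       
  chi_5 (2d, j=1)            2             -2              sqrt(2)              0                    -sqrt(2)             0                        0                       
  chi_6 (2d, j=2)            2             2               0                    -2                   0                    0                        0                       
  chi_7 (2d, j=3)            2             -2              -sqrt(2)             0                    sqrt(2)              0                        0                       

Spot check: chi_5 (2d, j=1) on {r^1, r^7} = sqrt(2).

Why: D_8 has order 2*8 = 16 with 7 conjugacy classes, hence 7 irreducibles. Sum of squared dims 1 + 1 + 1 + 1 + 4 + 4 + 4 = 16 = |G|. Linear characters come from the abelianisation; the 2-dimensional irreps have character r^k -> 2*cos(2*pi*j*k/8), reflections -> 0.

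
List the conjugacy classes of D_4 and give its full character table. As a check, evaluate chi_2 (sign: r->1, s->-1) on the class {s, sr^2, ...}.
Conjugacy classes: {e} of size 1, {r^2} of size 1, {r^1, r^3} of size 2, {s, sr^2, ...} of size 2, {sr, sr^3, ...} of size 2.
Character table:
  irrep \ class              {e} (size 1)  {r^2} (size 1)  {r^1, r^3} (size 2)  {s, sr^2, ...} (size 2)  {sr, sr^3, ...} (size 2)
  chi_1 (triv)               1             1               1                    1                        1                       
  chi_2 (sign: r->1, s->-1)  1             1               1                    -1                       -1                      
  chi_3 (r->-1, s->1)        1             1               -1                   1                        -1                      
  chi_4 (r->-1, s->-1)       1             1               -1                   -1                       1                       
  chi_5 (2d, j=1)            2             -2              0                    0                        0                       

Spot check: chi_2 (sign: r->1, s->-1) on {s, sr^2, ...} = -1.

Derivation: D_4 has order 2*4 = 8 with 5 conjugacy classes, hence 5 irreducibles. Sum of squared dims 1 + 1 + 1 + 1 + 4 = 8 = |G|. Linear characters come from the abelianisation; the 2-dimensional irreps have character r^k -> 2*cos(2*pi*j*k/4), reflections -> 0.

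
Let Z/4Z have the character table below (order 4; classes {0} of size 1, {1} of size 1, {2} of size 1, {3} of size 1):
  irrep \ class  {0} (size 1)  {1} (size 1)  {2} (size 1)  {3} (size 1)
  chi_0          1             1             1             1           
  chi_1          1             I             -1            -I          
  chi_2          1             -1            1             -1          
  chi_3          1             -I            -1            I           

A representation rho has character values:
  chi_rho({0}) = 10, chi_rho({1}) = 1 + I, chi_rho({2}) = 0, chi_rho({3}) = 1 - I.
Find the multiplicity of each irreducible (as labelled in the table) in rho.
Multiplicities: chi_0: 3, chi_1: 3, chi_2: 2, chi_3: 2.

Working: Use <chi_rho, chi> = (1/|G|) sum_C |C| * chi_rho(C) * conj(chi(C)) with |G| = 4 for each irreducible chi in the table:
  <chi_rho, chi_0> = (1/4)[1*(10)*conj(1) + 1*(1 + I)*conj(1) + 1*(0)*conj(1) + 1*(1 - I)*conj(1)]
      = (1/4)[(10) + (1 + I) + (0) + (1 - I)] = 12/4 = 3
  <chi_rho, chi_1> = (1/4)[1*(10)*conj(1) + 1*(1 + I)*conj(I) + 1*(0)*conj(-1) + 1*(1 - I)*conj(-I)]
      = (1/4)[(10) + (1 - I) + (0) + (1 + I)] = 12/4 = 3
  <chi_rho, chi_2> = (1/4)[1*(10)*conj(1) + 1*(1 + I)*conj(-1) + 1*(0)*conj(1) + 1*(1 - I)*conj(-1)]
      = (1/4)[(10) + (-1 - I) + (0) + (-1 + I)] = 8/4 = 2
  <chi_rho, chi_3> = (1/4)[1*(10)*conj(1) + 1*(1 + I)*conj(-I) + 1*(0)*conj(-1) + 1*(1 - I)*conj(I)]
      = (1/4)[(10) + (-1 + I) + (0) + (-1 - I)] = 8/4 = 2
(Exp terms are combined using exp(i*s)*conj(exp(i*t)) = exp(i*(s-t)), and sums of them are collapsed using the identity that for every m > 1 the m distinct m-th roots of unity sum to 0, e.g. 1 + exp(2*I*pi/3) + exp(-2*I*pi/3) = 0.)
Dimension check: dim(rho) = sum (mult * dim) = 3*1 + 3*1 + 2*1 + 2*1 = 10 = chi_rho(e) = 10.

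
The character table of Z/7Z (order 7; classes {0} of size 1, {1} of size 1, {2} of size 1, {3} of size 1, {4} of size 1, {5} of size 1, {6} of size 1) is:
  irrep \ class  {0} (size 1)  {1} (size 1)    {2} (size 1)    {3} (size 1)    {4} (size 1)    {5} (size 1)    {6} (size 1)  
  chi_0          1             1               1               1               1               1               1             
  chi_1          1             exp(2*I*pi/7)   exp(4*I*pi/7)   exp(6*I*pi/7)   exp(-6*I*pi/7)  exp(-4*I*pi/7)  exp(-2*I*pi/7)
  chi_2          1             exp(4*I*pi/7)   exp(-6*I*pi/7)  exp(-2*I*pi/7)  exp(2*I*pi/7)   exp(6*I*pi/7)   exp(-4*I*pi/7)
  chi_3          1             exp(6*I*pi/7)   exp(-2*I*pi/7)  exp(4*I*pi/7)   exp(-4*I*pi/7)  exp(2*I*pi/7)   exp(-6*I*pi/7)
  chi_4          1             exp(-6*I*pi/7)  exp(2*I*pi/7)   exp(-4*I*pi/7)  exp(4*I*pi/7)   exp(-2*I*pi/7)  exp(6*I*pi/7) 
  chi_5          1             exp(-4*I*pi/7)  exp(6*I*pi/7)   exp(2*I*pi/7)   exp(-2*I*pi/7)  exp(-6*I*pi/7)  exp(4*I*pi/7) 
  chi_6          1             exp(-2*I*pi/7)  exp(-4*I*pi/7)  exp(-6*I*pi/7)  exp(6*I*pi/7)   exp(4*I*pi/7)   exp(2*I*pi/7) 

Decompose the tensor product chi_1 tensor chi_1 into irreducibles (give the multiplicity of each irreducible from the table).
chi_1 tensor chi_1 = chi_2 (all other irreducibles have multiplicity 0).

The character of a tensor product is the pointwise product (chi_1 * chi_1)(C) = chi_1(C) * chi_1(C):
  {0}: (1)*(1), {1}: (exp(2*I*pi/7))*(exp(2*I*pi/7)), {2}: (exp(4*I*pi/7))*(exp(4*I*pi/7)), {3}: (exp(6*I*pi/7))*(exp(6*I*pi/7)), {4}: (exp(-6*I*pi/7))*(exp(-6*I*pi/7)), {5}: (exp(-4*I*pi/7))*(exp(-4*I*pi/7)), {6}: (exp(-2*I*pi/7))*(exp(-2*I*pi/7))
so (chi_1 * chi_1) takes values
  {0} -> 1, {1} -> exp(4*I*pi/7), {2} -> exp(-6*I*pi/7), {3} -> exp(-2*I*pi/7), {4} -> exp(2*I*pi/7), {5} -> exp(6*I*pi/7), {6} -> exp(-4*I*pi/7).
Now take the inner product of this character with each irreducible chi from the table, <chi_1*chi_1, chi> = (1/7) sum_C |C| (chi_1*chi_1)(C) conj(chi(C)):
  <chi_1*chi_1, chi_0> = (1/7)[1*(1)*conj(1) + 1*(exp(4*I*pi/7))*conj(1) + 1*(exp(-6*I*pi/7))*conj(1) + 1*(exp(-2*I*pi/7))*conj(1) + 1*(exp(2*I*pi/7))*conj(1) + 1*(exp(6*I*pi/7))*conj(1) + 1*(exp(-4*I*pi/7))*conj(1)]
      = (1/7)[(1) + (exp(4*I*pi/7)) + (exp(-6*I*pi/7)) + (exp(-2*I*pi/7)) + (exp(2*I*pi/7)) + (exp(6*I*pi/7)) + (exp(-4*I*pi/7))] = 0/7 = 0
  <chi_1*chi_1, chi_1> = (1/7)[1*(1)*conj(1) + 1*(exp(4*I*pi/7))*conj(exp(2*I*pi/7)) + 1*(exp(-6*I*pi/7))*conj(exp(4*I*pi/7)) + 1*(exp(-2*I*pi/7))*conj(exp(6*I*pi/7)) + 1*(exp(2*I*pi/7))*conj(exp(-6*I*pi/7)) + 1*(exp(6*I*pi/7))*conj(exp(-4*I*pi/7)) + 1*(exp(-4*I*pi/7))*conj(exp(-2*I*pi/7))]
      = (1/7)[(1) + (exp(2*I*pi/7)) + (exp(4*I*pi/7)) + (exp(6*I*pi/7)) + (exp(-6*I*pi/7)) + (exp(-4*I*pi/7)) + (exp(-2*I*pi/7))] = 0/7 = 0
  <chi_1*chi_1, chi_2> = (1/7)[1*(1)*conj(1) + 1*(exp(4*I*pi/7))*conj(exp(4*I*pi/7)) + 1*(exp(-6*I*pi/7))*conj(exp(-6*I*pi/7)) + 1*(exp(-2*I*pi/7))*conj(exp(-2*I*pi/7)) + 1*(exp(2*I*pi/7))*conj(exp(2*I*pi/7)) + 1*(exp(6*I*pi/7))*conj(exp(6*I*pi/7)) + 1*(exp(-4*I*pi/7))*conj(exp(-4*I*pi/7))]
      = (1/7)[(1) + (1) + (1) + (1) + (1) + (1) + (1)] = 7/7 = 1
  <chi_1*chi_1, chi_3> = (1/7)[1*(1)*conj(1) + 1*(exp(4*I*pi/7))*conj(exp(6*I*pi/7)) + 1*(exp(-6*I*pi/7))*conj(exp(-2*I*pi/7)) + 1*(exp(-2*I*pi/7))*conj(exp(4*I*pi/7)) + 1*(exp(2*I*pi/7))*conj(exp(-4*I*pi/7)) + 1*(exp(6*I*pi/7))*conj(exp(2*I*pi/7)) + 1*(exp(-4*I*pi/7))*conj(exp(-6*I*pi/7))]
      = (1/7)[(1) + (exp(-2*I*pi/7)) + (exp(-4*I*pi/7)) + (exp(-6*I*pi/7)) + (exp(6*I*pi/7)) + (exp(4*I*pi/7)) + (exp(2*I*pi/7))] = 0/7 = 0
  <chi_1*chi_1, chi_4> = (1/7)[1*(1)*conj(1) + 1*(exp(4*I*pi/7))*conj(exp(-6*I*pi/7)) + 1*(exp(-6*I*pi/7))*conj(exp(2*I*pi/7)) + 1*(exp(-2*I*pi/7))*conj(exp(-4*I*pi/7)) + 1*(exp(2*I*pi/7))*conj(exp(4*I*pi/7)) + 1*(exp(6*I*pi/7))*conj(exp(-2*I*pi/7)) + 1*(exp(-4*I*pi/7))*conj(exp(6*I*pi/7))]
      = (1/7)[(1) + (exp(-4*I*pi/7)) + (exp(6*I*pi/7)) + (exp(2*I*pi/7)) + (exp(-2*I*pi/7)) + (exp(-6*I*pi/7)) + (exp(4*I*pi/7))] = 0/7 = 0
  <chi_1*chi_1, chi_5> = (1/7)[1*(1)*conj(1) + 1*(exp(4*I*pi/7))*conj(exp(-4*I*pi/7)) + 1*(exp(-6*I*pi/7))*conj(exp(6*I*pi/7)) + 1*(exp(-2*I*pi/7))*conj(exp(2*I*pi/7)) + 1*(exp(2*I*pi/7))*conj(exp(-2*I*pi/7)) + 1*(exp(6*I*pi/7))*conj(exp(-6*I*pi/7)) + 1*(exp(-4*I*pi/7))*conj(exp(4*I*pi/7))]
      = (1/7)[(1) + (exp(-6*I*pi/7)) + (exp(2*I*pi/7)) + (exp(-4*I*pi/7)) + (exp(4*I*pi/7)) + (exp(-2*I*pi/7)) + (exp(6*I*pi/7))] = 0/7 = 0
  <chi_1*chi_1, chi_6> = (1/7)[1*(1)*conj(1) + 1*(exp(4*I*pi/7))*conj(exp(-2*I*pi/7)) + 1*(exp(-6*I*pi/7))*conj(exp(-4*I*pi/7)) + 1*(exp(-2*I*pi/7))*conj(exp(-6*I*pi/7)) + 1*(exp(2*I*pi/7))*conj(exp(6*I*pi/7)) + 1*(exp(6*I*pi/7))*conj(exp(4*I*pi/7)) + 1*(exp(-4*I*pi/7))*conj(exp(2*I*pi/7))]
      = (1/7)[(1) + (exp(6*I*pi/7)) + (exp(-2*I*pi/7)) + (exp(4*I*pi/7)) + (exp(-4*I*pi/7)) + (exp(2*I*pi/7)) + (exp(-6*I*pi/7))] = 0/7 = 0
(Exp terms are combined using exp(i*s)*conj(exp(i*t)) = exp(i*(s-t)), and sums of them are collapsed using the identity that for every m > 1 the m distinct m-th roots of unity sum to 0, e.g. 1 + exp(2*I*pi/3) + exp(-2*I*pi/3) = 0.)
Hence the multiplicities are chi_2: 1. Dimension check: dim(chi_1)*dim(chi_1) = 1*1 = 1 and sum (mult * dim) = 1*1 = 1.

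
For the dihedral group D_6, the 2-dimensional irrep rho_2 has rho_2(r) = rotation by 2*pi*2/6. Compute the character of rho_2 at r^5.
chi_{rho_2}(r^5) = 2*cos(2*pi*2*5/6) = -1

Details: rho_2(r^5) is rotation by angle 2*pi*2*5/6, whose trace is 2*cos(2*pi*2*5/6) = -1.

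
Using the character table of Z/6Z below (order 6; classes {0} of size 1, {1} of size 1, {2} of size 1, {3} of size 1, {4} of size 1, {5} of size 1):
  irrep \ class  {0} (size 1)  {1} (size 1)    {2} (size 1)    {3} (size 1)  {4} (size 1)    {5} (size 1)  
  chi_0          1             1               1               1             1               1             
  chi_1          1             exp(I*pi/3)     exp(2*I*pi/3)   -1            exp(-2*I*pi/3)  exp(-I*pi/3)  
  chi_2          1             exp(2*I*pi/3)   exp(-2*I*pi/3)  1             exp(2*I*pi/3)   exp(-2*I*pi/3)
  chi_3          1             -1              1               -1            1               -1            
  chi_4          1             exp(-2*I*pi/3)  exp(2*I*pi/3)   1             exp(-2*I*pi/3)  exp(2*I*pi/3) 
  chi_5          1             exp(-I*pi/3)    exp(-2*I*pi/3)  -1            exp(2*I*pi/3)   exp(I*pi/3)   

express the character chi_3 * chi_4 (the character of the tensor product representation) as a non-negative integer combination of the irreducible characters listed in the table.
chi_3 tensor chi_4 = chi_1 (all other irreducibles have multiplicity 0).

Solution. The character of a tensor product is the pointwise product (chi_3 * chi_4)(C) = chi_3(C) * chi_4(C):
  {0}: (1)*(1), {1}: (-1)*(exp(-2*I*pi/3)), {2}: (1)*(exp(2*I*pi/3)), {3}: (-1)*(1), {4}: (1)*(exp(-2*I*pi/3)), {5}: (-1)*(exp(2*I*pi/3))
so (chi_3 * chi_4) takes values
  {0} -> 1, {1} -> -exp(-2*I*pi/3), {2} -> exp(2*I*pi/3), {3} -> -1, {4} -> exp(-2*I*pi/3), {5} -> -exp(2*I*pi/3).
Now take the inner product of this character with each irreducible chi from the table, <chi_3*chi_4, chi> = (1/6) sum_C |C| (chi_3*chi_4)(C) conj(chi(C)):
  <chi_3*chi_4, chi_0> = (1/6)[1*(1)*conj(1) + 1*(-exp(-2*I*pi/3))*conj(1) + 1*(exp(2*I*pi/3))*conj(1) + 1*(-1)*conj(1) + 1*(exp(-2*I*pi/3))*conj(1) + 1*(-exp(2*I*pi/3))*conj(1)]
      = (1/6)[(1) + (-exp(-2*I*pi/3)) + (exp(2*I*pi/3)) + (-1) + (exp(-2*I*pi/3)) + (-exp(2*I*pi/3))] = 0/6 = 0
  <chi_3*chi_4, chi_1> = (1/6)[1*(1)*conj(1) + 1*(-exp(-2*I*pi/3))*conj(exp(I*pi/3)) + 1*(exp(2*I*pi/3))*conj(exp(2*I*pi/3)) + 1*(-1)*conj(-1) + 1*(exp(-2*I*pi/3))*conj(exp(-2*I*pi/3)) + 1*(-exp(2*I*pi/3))*conj(exp(-I*pi/3))]
      = (1/6)[(1) + (1) + (1) + (1) + (1) + (1)] = 6/6 = 1
  <chi_3*chi_4, chi_2> = (1/6)[1*(1)*conj(1) + 1*(-exp(-2*I*pi/3))*conj(exp(2*I*pi/3)) + 1*(exp(2*I*pi/3))*conj(exp(-2*I*pi/3)) + 1*(-1)*conj(1) + 1*(exp(-2*I*pi/3))*conj(exp(2*I*pi/3)) + 1*(-exp(2*I*pi/3))*conj(exp(-2*I*pi/3))]
      = (1/6)[(1) + (-exp(2*I*pi/3)) + (exp(-2*I*pi/3)) + (-1) + (exp(2*I*pi/3)) + (-exp(-2*I*pi/3))] = 0/6 = 0
  <chi_3*chi_4, chi_3> = (1/6)[1*(1)*conj(1) + 1*(-exp(-2*I*pi/3))*conj(-1) + 1*(exp(2*I*pi/3))*conj(1) + 1*(-1)*conj(-1) + 1*(exp(-2*I*pi/3))*conj(1) + 1*(-exp(2*I*pi/3))*conj(-1)]
      = (1/6)[(1) + (exp(-2*I*pi/3)) + (exp(2*I*pi/3)) + (1) + (exp(-2*I*pi/3)) + (exp(2*I*pi/3))] = 0/6 = 0
  <chi_3*chi_4, chi_4> = (1/6)[1*(1)*conj(1) + 1*(-exp(-2*I*pi/3))*conj(exp(-2*I*pi/3)) + 1*(exp(2*I*pi/3))*conj(exp(2*I*pi/3)) + 1*(-1)*conj(1) + 1*(exp(-2*I*pi/3))*conj(exp(-2*I*pi/3)) + 1*(-exp(2*I*pi/3))*conj(exp(2*I*pi/3))]
      = (1/6)[(1) + (-1) + (1) + (-1) + (1) + (-1)] = 0/6 = 0
  <chi_3*chi_4, chi_5> = (1/6)[1*(1)*conj(1) + 1*(-exp(-2*I*pi/3))*conj(exp(-I*pi/3)) + 1*(exp(2*I*pi/3))*conj(exp(-2*I*pi/3)) + 1*(-1)*conj(-1) + 1*(exp(-2*I*pi/3))*conj(exp(2*I*pi/3)) + 1*(-exp(2*I*pi/3))*conj(exp(I*pi/3))]
      = (1/6)[(1) + (-exp(-I*pi/3)) + (exp(-2*I*pi/3)) + (1) + (exp(2*I*pi/3)) + (-exp(I*pi/3))] = 0/6 = 0
(Exp terms are combined using exp(i*s)*conj(exp(i*t)) = exp(i*(s-t)), and sums of them are collapsed using the identity that for every m > 1 the m distinct m-th roots of unity sum to 0, e.g. 1 + exp(2*I*pi/3) + exp(-2*I*pi/3) = 0.)
Hence the multiplicities are chi_1: 1. Dimension check: dim(chi_3)*dim(chi_4) = 1*1 = 1 and sum (mult * dim) = 1*1 = 1.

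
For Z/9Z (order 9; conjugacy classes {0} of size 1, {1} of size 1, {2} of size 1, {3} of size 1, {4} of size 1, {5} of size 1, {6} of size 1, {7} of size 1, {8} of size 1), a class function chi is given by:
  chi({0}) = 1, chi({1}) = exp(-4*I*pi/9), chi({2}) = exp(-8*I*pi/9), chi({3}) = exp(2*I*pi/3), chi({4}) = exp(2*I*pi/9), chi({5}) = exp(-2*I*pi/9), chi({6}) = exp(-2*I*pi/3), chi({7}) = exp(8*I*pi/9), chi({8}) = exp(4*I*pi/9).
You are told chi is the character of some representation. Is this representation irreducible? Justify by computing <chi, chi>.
Irreducible: <chi, chi> = 1.

<chi, chi> = (1/|G|) sum_C |C| * |chi(C)|^2 = (1/9)[1*|1|^2 + 1*|exp(-4*I*pi/9)|^2 + 1*|exp(-8*I*pi/9)|^2 + 1*|exp(2*I*pi/3)|^2 + 1*|exp(2*I*pi/9)|^2 + 1*|exp(-2*I*pi/9)|^2 + 1*|exp(-2*I*pi/3)|^2 + 1*|exp(8*I*pi/9)|^2 + 1*|exp(4*I*pi/9)|^2]
  = (1/9)[(1) + (1) + (1) + (1) + (1) + (1) + (1) + (1) + (1)] = 9/9 = 1.
(Exp terms are combined using exp(i*s)*conj(exp(i*t)) = exp(i*(s-t)), and sums of them are collapsed using the identity that for every m > 1 the m distinct m-th roots of unity sum to 0, e.g. 1 + exp(2*I*pi/3) + exp(-2*I*pi/3) = 0.)
A character is irreducible iff <chi, chi> = 1, so this representation is irreducible.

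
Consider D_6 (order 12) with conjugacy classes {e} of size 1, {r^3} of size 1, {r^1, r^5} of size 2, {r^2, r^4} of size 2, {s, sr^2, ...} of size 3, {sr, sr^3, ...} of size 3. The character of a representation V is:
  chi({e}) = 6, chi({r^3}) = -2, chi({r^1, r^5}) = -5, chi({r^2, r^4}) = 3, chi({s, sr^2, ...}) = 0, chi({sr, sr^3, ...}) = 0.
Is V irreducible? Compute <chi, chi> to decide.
Not irreducible (reducible): <chi, chi> = 9 > 1.

Justification: <chi, chi> = (1/|G|) sum_C |C| * |chi(C)|^2 = (1/12)[1*|6|^2 + 1*|-2|^2 + 2*|-5|^2 + 2*|3|^2 + 3*|0|^2 + 3*|0|^2]
  = (1/12)[(36) + (4) + (50) + (18) + (0) + (0)] = 108/12 = 9.
A character is irreducible iff <chi, chi> = 1, so this representation is reducible.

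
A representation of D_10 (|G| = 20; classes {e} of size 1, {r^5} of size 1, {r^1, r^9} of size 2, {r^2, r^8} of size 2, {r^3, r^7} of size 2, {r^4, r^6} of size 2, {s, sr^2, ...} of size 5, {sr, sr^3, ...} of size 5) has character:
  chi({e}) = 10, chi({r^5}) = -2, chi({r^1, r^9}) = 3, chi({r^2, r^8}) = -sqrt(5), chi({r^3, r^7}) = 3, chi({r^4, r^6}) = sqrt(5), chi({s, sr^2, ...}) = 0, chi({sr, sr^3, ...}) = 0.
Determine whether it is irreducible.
Not irreducible (reducible): <chi, chi> = 8 > 1.

Proof sketch: <chi, chi> = (1/|G|) sum_C |C| * |chi(C)|^2 = (1/20)[1*|10|^2 + 1*|-2|^2 + 2*|3|^2 + 2*|-sqrt(5)|^2 + 2*|3|^2 + 2*|sqrt(5)|^2 + 5*|0|^2 + 5*|0|^2]
  = (1/20)[(100) + (4) + (18) + (10) + (18) + (10) + (0) + (0)] = 160/20 = 8.
A character is irreducible iff <chi, chi> = 1, so this representation is reducible.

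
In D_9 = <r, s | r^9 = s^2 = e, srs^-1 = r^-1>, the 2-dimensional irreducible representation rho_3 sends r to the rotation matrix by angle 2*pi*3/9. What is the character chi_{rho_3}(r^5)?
chi_{rho_3}(r^5) = 2*cos(2*pi*3*5/9) = -1

Justification: rho_3(r^5) is rotation by angle 2*pi*3*5/9, whose trace is 2*cos(2*pi*3*5/9) = -1.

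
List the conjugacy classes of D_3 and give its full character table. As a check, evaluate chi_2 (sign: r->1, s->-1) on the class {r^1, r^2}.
Conjugacy classes: {e} of size 1, {r^1, r^2} of size 2, {s, sr, ..., sr^2} of size 3.
Character table:
  irrep \ class              {e} (size 1)  {r^1, r^2} (size 2)  {s, sr, ..., sr^2} (size 3)
  chi_1 (triv)               1             1                    1                          
  chi_2 (sign: r->1, s->-1)  1             1                    -1                         
  chi_3 (2d, j=1)            2             -1                   0                          

Spot check: chi_2 (sign: r->1, s->-1) on {r^1, r^2} = 1.

Argument: D_3 has order 2*3 = 6 with 3 conjugacy classes, hence 3 irreducibles. Sum of squared dims 1 + 1 + 4 = 6 = |G|. Linear characters come from the abelianisation; the 2-dimensional irreps have character r^k -> 2*cos(2*pi*j*k/3), reflections -> 0.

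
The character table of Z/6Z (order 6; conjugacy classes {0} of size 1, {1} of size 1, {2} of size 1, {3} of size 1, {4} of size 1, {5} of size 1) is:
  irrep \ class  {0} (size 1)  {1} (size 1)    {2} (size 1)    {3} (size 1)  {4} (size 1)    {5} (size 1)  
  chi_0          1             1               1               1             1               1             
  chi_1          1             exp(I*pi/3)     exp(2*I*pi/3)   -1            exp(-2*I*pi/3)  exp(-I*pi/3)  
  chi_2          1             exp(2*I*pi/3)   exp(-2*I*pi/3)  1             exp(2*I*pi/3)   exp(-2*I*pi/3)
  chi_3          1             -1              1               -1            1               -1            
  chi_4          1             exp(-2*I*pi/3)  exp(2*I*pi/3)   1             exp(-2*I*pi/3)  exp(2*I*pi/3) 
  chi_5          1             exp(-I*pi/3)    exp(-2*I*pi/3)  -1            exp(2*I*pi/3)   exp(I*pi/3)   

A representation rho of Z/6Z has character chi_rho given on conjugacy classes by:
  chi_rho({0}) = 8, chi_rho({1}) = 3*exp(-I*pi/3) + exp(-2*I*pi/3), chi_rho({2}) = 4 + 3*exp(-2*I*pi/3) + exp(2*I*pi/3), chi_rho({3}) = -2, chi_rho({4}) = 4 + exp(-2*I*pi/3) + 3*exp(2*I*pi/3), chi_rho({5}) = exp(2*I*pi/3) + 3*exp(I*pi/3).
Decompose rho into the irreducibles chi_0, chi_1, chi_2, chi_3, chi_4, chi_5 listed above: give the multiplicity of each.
Multiplicities: chi_0: 2, chi_1: 0, chi_2: 0, chi_3: 2, chi_4: 1, chi_5: 3.

Argument: Use <chi_rho, chi> = (1/|G|) sum_C |C| * chi_rho(C) * conj(chi(C)) with |G| = 6 for each irreducible chi in the table:
  <chi_rho, chi_0> = (1/6)[1*(8)*conj(1) + 1*(3*exp(-I*pi/3) + exp(-2*I*pi/3))*conj(1) + 1*(4 + 3*exp(-2*I*pi/3) + exp(2*I*pi/3))*conj(1) + 1*(-2)*conj(1) + 1*(4 + exp(-2*I*pi/3) + 3*exp(2*I*pi/3))*conj(1) + 1*(exp(2*I*pi/3) + 3*exp(I*pi/3))*conj(1)]
      = (1/6)[(8) + (3*exp(-I*pi/3) + exp(-2*I*pi/3)) + (4 + 3*exp(-2*I*pi/3) + exp(2*I*pi/3)) + (-2) + (4 + exp(-2*I*pi/3) + 3*exp(2*I*pi/3)) + (exp(2*I*pi/3) + 3*exp(I*pi/3))] = 12/6 = 2
  <chi_rho, chi_1> = (1/6)[1*(8)*conj(1) + 1*(3*exp(-I*pi/3) + exp(-2*I*pi/3))*conj(exp(I*pi/3)) + 1*(4 + 3*exp(-2*I*pi/3) + exp(2*I*pi/3))*conj(exp(2*I*pi/3)) + 1*(-2)*conj(-1) + 1*(4 + exp(-2*I*pi/3) + 3*exp(2*I*pi/3))*conj(exp(-2*I*pi/3)) + 1*(exp(2*I*pi/3) + 3*exp(I*pi/3))*conj(exp(-I*pi/3))]
      = (1/6)[(8) + (-1 + 3*exp(-2*I*pi/3)) + (1 + 4*exp(-2*I*pi/3) + 3*exp(2*I*pi/3)) + (2) + (1 + 3*exp(-2*I*pi/3) + 4*exp(2*I*pi/3)) + (-1 + 3*exp(2*I*pi/3))] = 0/6 = 0
  <chi_rho, chi_2> = (1/6)[1*(8)*conj(1) + 1*(3*exp(-I*pi/3) + exp(-2*I*pi/3))*conj(exp(2*I*pi/3)) + 1*(4 + 3*exp(-2*I*pi/3) + exp(2*I*pi/3))*conj(exp(-2*I*pi/3)) + 1*(-2)*conj(1) + 1*(4 + exp(-2*I*pi/3) + 3*exp(2*I*pi/3))*conj(exp(2*I*pi/3)) + 1*(exp(2*I*pi/3) + 3*exp(I*pi/3))*conj(exp(-2*I*pi/3))]
      = (1/6)[(8) + (-3 + exp(2*I*pi/3)) + (3 + exp(-2*I*pi/3) + 4*exp(2*I*pi/3)) + (-2) + (3 + 4*exp(-2*I*pi/3) + exp(2*I*pi/3)) + (-3 + exp(-2*I*pi/3))] = 0/6 = 0
  <chi_rho, chi_3> = (1/6)[1*(8)*conj(1) + 1*(3*exp(-I*pi/3) + exp(-2*I*pi/3))*conj(-1) + 1*(4 + 3*exp(-2*I*pi/3) + exp(2*I*pi/3))*conj(1) + 1*(-2)*conj(-1) + 1*(4 + exp(-2*I*pi/3) + 3*exp(2*I*pi/3))*conj(1) + 1*(exp(2*I*pi/3) + 3*exp(I*pi/3))*conj(-1)]
      = (1/6)[(8) + (-exp(-2*I*pi/3) - 3*exp(-I*pi/3)) + (4 + 3*exp(-2*I*pi/3) + exp(2*I*pi/3)) + (2) + (4 + exp(-2*I*pi/3) + 3*exp(2*I*pi/3)) + (-3*exp(I*pi/3) - exp(2*I*pi/3))] = 12/6 = 2
  <chi_rho, chi_4> = (1/6)[1*(8)*conj(1) + 1*(3*exp(-I*pi/3) + exp(-2*I*pi/3))*conj(exp(-2*I*pi/3)) + 1*(4 + 3*exp(-2*I*pi/3) + exp(2*I*pi/3))*conj(exp(2*I*pi/3)) + 1*(-2)*conj(1) + 1*(4 + exp(-2*I*pi/3) + 3*exp(2*I*pi/3))*conj(exp(-2*I*pi/3)) + 1*(exp(2*I*pi/3) + 3*exp(I*pi/3))*conj(exp(2*I*pi/3))]
      = (1/6)[(8) + (1 + 3*exp(I*pi/3)) + (1 + 4*exp(-2*I*pi/3) + 3*exp(2*I*pi/3)) + (-2) + (1 + 3*exp(-2*I*pi/3) + 4*exp(2*I*pi/3)) + (1 + 3*exp(-I*pi/3))] = 6/6 = 1
  <chi_rho, chi_5> = (1/6)[1*(8)*conj(1) + 1*(3*exp(-I*pi/3) + exp(-2*I*pi/3))*conj(exp(-I*pi/3)) + 1*(4 + 3*exp(-2*I*pi/3) + exp(2*I*pi/3))*conj(exp(-2*I*pi/3)) + 1*(-2)*conj(-1) + 1*(4 + exp(-2*I*pi/3) + 3*exp(2*I*pi/3))*conj(exp(2*I*pi/3)) + 1*(exp(2*I*pi/3) + 3*exp(I*pi/3))*conj(exp(I*pi/3))]
      = (1/6)[(8) + (3 + exp(-I*pi/3)) + (3 + exp(-2*I*pi/3) + 4*exp(2*I*pi/3)) + (2) + (3 + 4*exp(-2*I*pi/3) + exp(2*I*pi/3)) + (3 + exp(I*pi/3))] = 18/6 = 3
(Exp terms are combined using exp(i*s)*conj(exp(i*t)) = exp(i*(s-t)), and sums of them are collapsed using the identity that for every m > 1 the m distinct m-th roots of unity sum to 0, e.g. 1 + exp(2*I*pi/3) + exp(-2*I*pi/3) = 0.)
Dimension check: dim(rho) = sum (mult * dim) = 2*1 + 0*1 + 0*1 + 2*1 + 1*1 + 3*1 = 8 = chi_rho(e) = 8.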